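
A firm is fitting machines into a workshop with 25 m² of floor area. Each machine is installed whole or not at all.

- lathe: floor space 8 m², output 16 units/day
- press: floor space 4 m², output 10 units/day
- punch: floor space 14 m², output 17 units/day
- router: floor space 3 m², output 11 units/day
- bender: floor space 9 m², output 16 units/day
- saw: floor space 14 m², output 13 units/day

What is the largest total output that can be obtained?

53

Take lathe, press, router, and bender: floor space 8 + 4 + 3 + 9 = 24 ≤ 25, output 16 + 10 + 11 + 16 = 53.
No other feasible combination does better.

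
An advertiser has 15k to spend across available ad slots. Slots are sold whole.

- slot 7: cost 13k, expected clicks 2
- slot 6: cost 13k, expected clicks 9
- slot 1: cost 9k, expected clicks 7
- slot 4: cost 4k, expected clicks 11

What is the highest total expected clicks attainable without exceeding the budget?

18

Treat it as a binary knapsack problem.
slot 1 + slot 4: cost 9 + 4 = 13 ≤ 15, expected clicks 7 + 11 = 18.
slot 4: cost 4 ≤ 15, expected clicks 11.
Best is slot 1 and slot 4 with total expected clicks 18.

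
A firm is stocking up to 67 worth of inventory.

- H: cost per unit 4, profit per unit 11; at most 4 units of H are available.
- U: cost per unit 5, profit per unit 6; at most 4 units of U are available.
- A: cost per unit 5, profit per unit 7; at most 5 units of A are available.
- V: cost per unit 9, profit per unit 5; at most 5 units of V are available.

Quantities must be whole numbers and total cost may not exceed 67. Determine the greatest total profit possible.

This is a bounded integer knapsack.
4×H, 3×U, 5×A, and 1×V: cost 65 ≤ 67, profit 4·11 + 3·6 + 5·7 + 1·5 = 102.
4×H, 4×U, and 5×A: cost 61 ≤ 67, profit 4·11 + 4·6 + 5·7 = 103.
Best is 103.

103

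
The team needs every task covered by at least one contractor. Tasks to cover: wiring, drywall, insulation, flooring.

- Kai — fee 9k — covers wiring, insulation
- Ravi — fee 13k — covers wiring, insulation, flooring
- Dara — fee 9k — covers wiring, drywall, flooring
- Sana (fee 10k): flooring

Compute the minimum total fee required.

18

Choose Kai and Dara: together they cover wiring, drywall, insulation, flooring — every task.
Total fee: 9 + 9 = 18.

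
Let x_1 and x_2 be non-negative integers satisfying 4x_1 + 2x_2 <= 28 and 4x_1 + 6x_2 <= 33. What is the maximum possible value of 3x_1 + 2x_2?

21

(x_1,x_2)=(7,0): 4·7+2·0=28≤28, 4·7+6·0=28≤33, objective 21.
(x_1,x_2)=(6,1): 4·6+2·1=26≤28, 4·6+6·1=30≤33, objective 20.
(x_1,x_2)=(5,2): 4·5+2·2=24≤28, 4·5+6·2=32≤33, objective 19.
(x_1,x_2)=(6,0): 4·6+2·0=24≤28, 4·6+6·0=24≤33, objective 18.
Maximum is 21 at (x_1,x_2)=(7,0).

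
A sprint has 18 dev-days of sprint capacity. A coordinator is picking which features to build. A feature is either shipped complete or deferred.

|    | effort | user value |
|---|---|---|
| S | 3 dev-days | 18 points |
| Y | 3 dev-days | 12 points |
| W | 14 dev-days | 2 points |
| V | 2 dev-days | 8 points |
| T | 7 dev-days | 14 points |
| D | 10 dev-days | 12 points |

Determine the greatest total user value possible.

Allowing fractional choices, the relaxed optimum would be about 55.6, but features are indivisible.
S + Y + T: effort 3 + 3 + 7 = 13 ≤ 18, user value 18 + 12 + 14 = 44.
S + Y + V + D: effort 3 + 3 + 2 + 10 = 18 ≤ 18, user value 18 + 12 + 8 + 12 = 50.
S + Y + V + T: effort 3 + 3 + 2 + 7 = 15 ≤ 18, user value 18 + 12 + 8 + 14 = 52.
Best is S, Y, V, and T with total user value 52.

52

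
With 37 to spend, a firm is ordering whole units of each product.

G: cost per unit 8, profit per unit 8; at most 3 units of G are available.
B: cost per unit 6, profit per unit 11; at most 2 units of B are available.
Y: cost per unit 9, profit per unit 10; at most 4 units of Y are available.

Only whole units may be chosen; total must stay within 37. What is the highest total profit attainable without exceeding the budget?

48

This is a bounded integer knapsack.
B has the best ratio (11/6); taking only B gives at most 2×11 = 22 (stopped by the supply cap of 2).
Mixing does better — 2×G, 2×B, and 1×Y: cost 37 ≤ 37, profit 2·8 + 2·11 + 1·10 = 48.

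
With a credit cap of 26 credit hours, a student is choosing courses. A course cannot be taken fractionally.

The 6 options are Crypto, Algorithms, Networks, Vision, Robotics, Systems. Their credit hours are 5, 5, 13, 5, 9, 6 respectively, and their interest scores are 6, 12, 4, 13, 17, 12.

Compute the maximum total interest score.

54

This is a 0-1 knapsack instance.
Take Algorithms, Vision, Robotics, and Systems: credit hours 5 + 5 + 9 + 6 = 25 ≤ 26, interest score 12 + 13 + 17 + 12 = 54.
No other feasible combination does better.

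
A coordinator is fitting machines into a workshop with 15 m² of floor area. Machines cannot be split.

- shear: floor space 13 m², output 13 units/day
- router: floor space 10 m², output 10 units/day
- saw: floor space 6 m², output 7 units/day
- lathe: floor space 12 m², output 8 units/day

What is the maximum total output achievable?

This is a 0-1 knapsack instance.
Allowing fractional choices, the relaxed optimum would be about 16.0, but machines are indivisible.
lathe: floor space 12 ≤ 15, output 8.
shear: floor space 13 ≤ 15, output 13.
router: floor space 10 ≤ 15, output 10.
Best is shear with total output 13.

13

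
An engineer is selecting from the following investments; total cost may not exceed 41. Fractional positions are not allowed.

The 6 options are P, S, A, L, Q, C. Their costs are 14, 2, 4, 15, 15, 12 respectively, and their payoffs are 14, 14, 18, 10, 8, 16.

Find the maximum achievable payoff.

62

This is an integer program with binary decision variables.
Take P, S, A, and C: cost 14 + 2 + 4 + 12 = 32 ≤ 41, payoff 14 + 14 + 18 + 16 = 62.
No other feasible combination does better.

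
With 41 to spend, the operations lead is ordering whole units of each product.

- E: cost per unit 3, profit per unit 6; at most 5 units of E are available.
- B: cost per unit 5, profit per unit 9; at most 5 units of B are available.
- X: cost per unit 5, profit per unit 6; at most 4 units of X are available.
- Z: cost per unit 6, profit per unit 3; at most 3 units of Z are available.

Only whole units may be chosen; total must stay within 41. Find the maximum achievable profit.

75

5×E, 4×B, and 1×X: cost 40 ≤ 41, profit 5·6 + 4·9 + 1·6 = 72.
5×E and 5×B: cost 40 ≤ 41, profit 5·6 + 5·9 = 75.
Best is 75.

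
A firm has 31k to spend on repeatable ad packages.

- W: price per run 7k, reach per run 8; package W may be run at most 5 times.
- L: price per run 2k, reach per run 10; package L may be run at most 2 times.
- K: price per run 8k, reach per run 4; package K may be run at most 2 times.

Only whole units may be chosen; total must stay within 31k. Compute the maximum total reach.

L has the best ratio (10/2); taking only L gives at most 2×10 = 20 (stopped by the supply cap of 2).
Mixing does better — 3×W and 2×L: price 25 ≤ 31, reach 3·8 + 2·10 = 44.

44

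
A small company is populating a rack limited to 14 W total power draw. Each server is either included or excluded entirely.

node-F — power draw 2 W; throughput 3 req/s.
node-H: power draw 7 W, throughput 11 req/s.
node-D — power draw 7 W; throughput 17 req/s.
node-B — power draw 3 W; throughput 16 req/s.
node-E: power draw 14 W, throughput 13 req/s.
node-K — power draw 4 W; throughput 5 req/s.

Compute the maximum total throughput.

38

node-D + node-B: power draw 7 + 3 = 10 ≤ 14, throughput 17 + 16 = 33.
node-F + node-D + node-B: power draw 2 + 7 + 3 = 12 ≤ 14, throughput 3 + 17 + 16 = 36.
node-D + node-B + node-K: power draw 7 + 3 + 4 = 14 ≤ 14, throughput 17 + 16 + 5 = 38.
Best is node-D, node-B, and node-K with total throughput 38.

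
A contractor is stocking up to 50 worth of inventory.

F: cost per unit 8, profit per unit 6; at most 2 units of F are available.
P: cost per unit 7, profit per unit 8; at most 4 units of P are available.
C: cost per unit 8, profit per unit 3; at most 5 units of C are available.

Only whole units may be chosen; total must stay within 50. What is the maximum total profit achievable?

44

P has the best ratio (8/7); taking only P gives at most 4×8 = 32 (stopped by the supply cap of 4).
Mixing does better — 2×F and 4×P: cost 44 ≤ 50, profit 2·6 + 4·8 = 44.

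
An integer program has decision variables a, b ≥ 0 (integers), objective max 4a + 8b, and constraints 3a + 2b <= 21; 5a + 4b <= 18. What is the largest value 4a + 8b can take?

32

(a,b)=(0,4): 3·0+2·4=8≤21, 5·0+4·4=16≤18, objective 32.
(a,b)=(1,3): 3·1+2·3=9≤21, 5·1+4·3=17≤18, objective 28.
(a,b)=(0,3): 3·0+2·3=6≤21, 5·0+4·3=12≤18, objective 24.
No feasible integer point exceeds 32.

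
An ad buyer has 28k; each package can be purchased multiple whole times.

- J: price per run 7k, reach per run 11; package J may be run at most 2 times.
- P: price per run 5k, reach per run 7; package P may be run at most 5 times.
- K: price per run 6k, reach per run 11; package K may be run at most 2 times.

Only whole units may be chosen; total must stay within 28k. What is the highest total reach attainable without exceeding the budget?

44

K has the best ratio (11/6); taking only K gives at most 2×11 = 22 (stopped by the supply cap of 2).
Mixing does better — 2×J and 2×K: price 26 ≤ 28, reach 2·11 + 2·11 = 44.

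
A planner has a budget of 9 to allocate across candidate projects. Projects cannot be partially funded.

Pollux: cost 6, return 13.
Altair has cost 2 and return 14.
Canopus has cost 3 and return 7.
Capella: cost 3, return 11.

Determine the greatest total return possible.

32

Take Altair, Canopus, and Capella: cost 2 + 3 + 3 = 8 ≤ 9, return 14 + 7 + 11 = 32.
No other feasible combination does better.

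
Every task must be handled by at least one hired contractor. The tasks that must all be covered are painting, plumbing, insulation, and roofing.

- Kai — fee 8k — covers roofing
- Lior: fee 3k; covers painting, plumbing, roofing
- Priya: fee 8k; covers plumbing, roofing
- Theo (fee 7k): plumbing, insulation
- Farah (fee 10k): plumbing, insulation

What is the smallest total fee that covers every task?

10

Choose Lior and Theo: together they cover painting, plumbing, insulation, roofing — every task.
Total fee: 3 + 7 = 10.
No cover costs less than 10.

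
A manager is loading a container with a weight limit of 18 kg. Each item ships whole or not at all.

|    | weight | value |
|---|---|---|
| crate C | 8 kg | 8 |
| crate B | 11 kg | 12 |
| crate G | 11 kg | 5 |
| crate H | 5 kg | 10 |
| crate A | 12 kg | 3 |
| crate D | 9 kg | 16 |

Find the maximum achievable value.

This is a 0-1 knapsack instance.
crate B + crate H: weight 11 + 5 = 16 ≤ 18, value 12 + 10 = 22.
crate C + crate D: weight 8 + 9 = 17 ≤ 18, value 8 + 16 = 24.
crate H + crate D: weight 5 + 9 = 14 ≤ 18, value 10 + 16 = 26.
Best is crate H and crate D with total value 26.

26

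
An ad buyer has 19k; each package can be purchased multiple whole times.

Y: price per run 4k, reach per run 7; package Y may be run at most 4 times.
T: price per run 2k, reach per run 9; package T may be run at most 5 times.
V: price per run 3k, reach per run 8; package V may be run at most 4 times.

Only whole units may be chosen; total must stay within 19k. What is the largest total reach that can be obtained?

T has the best ratio (9/2); taking only T gives at most 5×9 = 45 (stopped by the supply cap of 5).
Mixing does better — 5×T and 3×V: price 19 ≤ 19, reach 5·9 + 3·8 = 69.

69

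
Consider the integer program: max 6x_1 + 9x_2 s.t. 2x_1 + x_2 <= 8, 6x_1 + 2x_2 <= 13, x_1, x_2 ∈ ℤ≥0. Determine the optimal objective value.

54

(x_1,x_2)=(0,6): 2·0+1·6=6≤8, 6·0+2·6=12≤13, objective 54.
(x_1,x_2)=(0,5): 2·0+1·5=5≤8, 6·0+2·5=10≤13, objective 45.
The best lattice point is (0,6), giving 54.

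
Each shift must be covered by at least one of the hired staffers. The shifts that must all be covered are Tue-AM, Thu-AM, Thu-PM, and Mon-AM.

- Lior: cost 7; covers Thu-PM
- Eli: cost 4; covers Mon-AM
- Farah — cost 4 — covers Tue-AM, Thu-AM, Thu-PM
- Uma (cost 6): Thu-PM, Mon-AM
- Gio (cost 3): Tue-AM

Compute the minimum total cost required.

Choose Eli and Farah: together they cover Tue-AM, Thu-AM, Thu-PM, Mon-AM — every shift.
Total cost: 4 + 4 = 8.
No cover costs less than 8.

8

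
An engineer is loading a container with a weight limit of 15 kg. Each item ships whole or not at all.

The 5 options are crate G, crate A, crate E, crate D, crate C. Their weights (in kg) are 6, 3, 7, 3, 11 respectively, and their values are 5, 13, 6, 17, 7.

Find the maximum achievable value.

36

Take crate A, crate E, and crate D: weight 3 + 7 + 3 = 13 ≤ 15, value 13 + 6 + 17 = 36.
No other feasible combination does better.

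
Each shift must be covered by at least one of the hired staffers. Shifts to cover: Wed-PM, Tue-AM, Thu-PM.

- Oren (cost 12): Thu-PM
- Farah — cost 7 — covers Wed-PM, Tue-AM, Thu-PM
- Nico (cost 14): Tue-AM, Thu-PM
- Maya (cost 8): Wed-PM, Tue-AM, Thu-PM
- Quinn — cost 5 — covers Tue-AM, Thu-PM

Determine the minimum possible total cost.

7

Farah alone covers Wed-PM, Tue-AM, Thu-PM — every shift.
Total cost: 7.
No cover costs less than 7.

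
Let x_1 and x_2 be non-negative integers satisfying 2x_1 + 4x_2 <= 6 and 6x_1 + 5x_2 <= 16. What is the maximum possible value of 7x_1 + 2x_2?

14

(x_1,x_2)=(2,0) is feasible, giving 14.
(x_1,x_2)=(1,1) is feasible, giving 9.
The best lattice point is (2,0), giving 14.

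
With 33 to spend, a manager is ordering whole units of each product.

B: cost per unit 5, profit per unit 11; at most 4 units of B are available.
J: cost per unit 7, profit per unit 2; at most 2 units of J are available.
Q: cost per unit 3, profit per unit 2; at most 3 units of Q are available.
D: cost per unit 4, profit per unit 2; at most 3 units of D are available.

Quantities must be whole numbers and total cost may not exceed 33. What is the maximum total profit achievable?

4×B and 3×D: cost 32 ≤ 33, profit 4·11 + 3·2 = 50.
4×B, 3×Q, and 1×D: cost 33 ≤ 33, profit 4·11 + 3·2 + 1·2 = 52.
Best is 52.

52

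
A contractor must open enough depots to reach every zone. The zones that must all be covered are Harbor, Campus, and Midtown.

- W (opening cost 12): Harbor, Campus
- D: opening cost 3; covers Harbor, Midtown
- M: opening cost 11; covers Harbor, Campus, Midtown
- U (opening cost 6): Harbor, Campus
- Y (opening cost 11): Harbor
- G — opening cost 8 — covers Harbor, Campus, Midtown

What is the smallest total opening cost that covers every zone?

8

This is an integer covering problem.
The greedy cost-per-new-zone heuristic would pick D and U for 9, but a cheaper cover exists.
G alone covers Harbor, Campus, Midtown — every zone.
Total opening cost: 8.
No cover costs less than 8.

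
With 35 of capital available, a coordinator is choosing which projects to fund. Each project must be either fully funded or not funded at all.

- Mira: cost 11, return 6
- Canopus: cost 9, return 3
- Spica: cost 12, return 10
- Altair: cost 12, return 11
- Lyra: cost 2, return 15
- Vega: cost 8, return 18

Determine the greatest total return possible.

54

Spica + Altair + Lyra + Vega: cost 12 + 12 + 2 + 8 = 34 ≤ 35, return 10 + 11 + 15 + 18 = 54.
Mira + Spica + Lyra + Vega: cost 11 + 12 + 2 + 8 = 33 ≤ 35, return 6 + 10 + 15 + 18 = 49.
Mira + Altair + Lyra + Vega: cost 11 + 12 + 2 + 8 = 33 ≤ 35, return 6 + 11 + 15 + 18 = 50.
Best is Spica, Altair, Lyra, and Vega with total return 54.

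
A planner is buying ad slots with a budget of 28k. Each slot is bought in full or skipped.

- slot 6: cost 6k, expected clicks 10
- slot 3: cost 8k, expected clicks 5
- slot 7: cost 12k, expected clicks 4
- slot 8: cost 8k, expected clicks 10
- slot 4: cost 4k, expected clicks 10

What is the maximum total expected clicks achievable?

35

This is a 0-1 knapsack instance.
Take slot 6, slot 3, slot 8, and slot 4: cost 6 + 8 + 8 + 4 = 26 ≤ 28, expected clicks 10 + 5 + 10 + 10 = 35.
No other feasible combination does better.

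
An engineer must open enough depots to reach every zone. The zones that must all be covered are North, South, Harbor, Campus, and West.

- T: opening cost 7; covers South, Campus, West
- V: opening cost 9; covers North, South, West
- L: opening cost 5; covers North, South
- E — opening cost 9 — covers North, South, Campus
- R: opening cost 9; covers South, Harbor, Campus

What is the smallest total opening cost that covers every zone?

Choose V and R: together they cover North, South, Harbor, Campus, West — every zone.
Total opening cost: 9 + 9 = 18.

18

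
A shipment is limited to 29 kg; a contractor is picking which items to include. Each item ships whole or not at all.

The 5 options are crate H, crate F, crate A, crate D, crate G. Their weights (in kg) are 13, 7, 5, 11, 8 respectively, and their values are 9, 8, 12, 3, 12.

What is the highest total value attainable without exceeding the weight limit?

33

Allowing fractional choices, the relaxed optimum would be about 38.2, but items are indivisible.
crate F + crate A + crate G: weight 7 + 5 + 8 = 20 ≤ 29, value 8 + 12 + 12 = 32.
crate H + crate A + crate G: weight 13 + 5 + 8 = 26 ≤ 29, value 9 + 12 + 12 = 33.
Best is crate H, crate A, and crate G with total value 33.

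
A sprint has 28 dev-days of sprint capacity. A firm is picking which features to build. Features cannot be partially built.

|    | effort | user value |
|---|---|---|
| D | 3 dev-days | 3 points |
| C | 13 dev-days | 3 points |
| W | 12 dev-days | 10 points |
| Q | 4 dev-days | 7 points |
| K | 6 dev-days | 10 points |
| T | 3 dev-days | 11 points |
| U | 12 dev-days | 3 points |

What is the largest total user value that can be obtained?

This is an integer program with binary decision variables.
D + W + Q + K + T: effort 3 + 12 + 4 + 6 + 3 = 28 ≤ 28, user value 3 + 10 + 7 + 10 + 11 = 41.
W + Q + K + T: effort 12 + 4 + 6 + 3 = 25 ≤ 28, user value 10 + 7 + 10 + 11 = 38.
D + W + K + T: effort 3 + 12 + 6 + 3 = 24 ≤ 28, user value 3 + 10 + 10 + 11 = 34.
Best is D, W, Q, K, and T with total user value 41.

41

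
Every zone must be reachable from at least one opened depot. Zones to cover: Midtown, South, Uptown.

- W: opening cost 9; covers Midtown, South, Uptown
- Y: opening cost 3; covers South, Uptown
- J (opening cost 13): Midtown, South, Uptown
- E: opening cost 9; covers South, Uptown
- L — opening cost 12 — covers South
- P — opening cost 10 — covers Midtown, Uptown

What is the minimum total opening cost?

9

The greedy cost-per-new-zone heuristic would pick Y and W for 12, but a cheaper cover exists.
W alone covers Midtown, South, Uptown — every zone.
Total opening cost: 9.
No cover costs less than 9.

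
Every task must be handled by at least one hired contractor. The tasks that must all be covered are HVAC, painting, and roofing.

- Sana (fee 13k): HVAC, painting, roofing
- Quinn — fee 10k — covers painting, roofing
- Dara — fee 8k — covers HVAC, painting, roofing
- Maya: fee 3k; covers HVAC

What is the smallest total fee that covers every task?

Dara alone covers HVAC, painting, roofing — every task.
Total fee: 8.
No cover costs less than 8.

8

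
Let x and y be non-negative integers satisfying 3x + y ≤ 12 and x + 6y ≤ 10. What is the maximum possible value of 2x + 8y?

14

The continuous relaxation peaks at (3.65, 1.06) with value 15.76; rounding to a feasible lattice point costs some objective.
(x,y)=(3,1): 3·3+1·1=10≤12, 1·3+6·1=9≤10, objective 14.
(x,y)=(2,1): 3·2+1·1=7≤12, 1·2+6·1=8≤10, objective 12.
(x,y)=(4,0): 3·4+1·0=12≤12, 1·4+6·0=4≤10, objective 8.
The best lattice point is (3,1), giving 14.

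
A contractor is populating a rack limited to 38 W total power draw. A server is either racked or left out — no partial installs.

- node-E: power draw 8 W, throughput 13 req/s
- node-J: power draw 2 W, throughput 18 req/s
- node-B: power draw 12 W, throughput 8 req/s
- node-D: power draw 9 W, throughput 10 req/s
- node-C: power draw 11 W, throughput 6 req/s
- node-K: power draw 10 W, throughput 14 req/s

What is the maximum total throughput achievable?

node-E + node-J + node-C + node-K: power draw 8 + 2 + 11 + 10 = 31 ≤ 38, throughput 13 + 18 + 6 + 14 = 51.
node-E + node-J + node-D + node-K: power draw 8 + 2 + 9 + 10 = 29 ≤ 38, throughput 13 + 18 + 10 + 14 = 55.
node-E + node-J + node-B + node-K: power draw 8 + 2 + 12 + 10 = 32 ≤ 38, throughput 13 + 18 + 8 + 14 = 53.
Best is node-E, node-J, node-D, and node-K with total throughput 55.

55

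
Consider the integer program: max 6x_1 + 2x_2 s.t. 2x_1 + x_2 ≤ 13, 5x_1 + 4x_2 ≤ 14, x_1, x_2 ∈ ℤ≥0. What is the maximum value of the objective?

(x_1,x_2)=(2,1): 2·2+1·1=5≤13, 5·2+4·1=14≤14, objective 14.
(x_1,x_2)=(2,0): 2·2+1·0=4≤13, 5·2+4·0=10≤14, objective 12.
(x_1,x_2)=(1,2): 2·1+1·2=4≤13, 5·1+4·2=13≤14, objective 10.
The best lattice point is (2,1), giving 14.

14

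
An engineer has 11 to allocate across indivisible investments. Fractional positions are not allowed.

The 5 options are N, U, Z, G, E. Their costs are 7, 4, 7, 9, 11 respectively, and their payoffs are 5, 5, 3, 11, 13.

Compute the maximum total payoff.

This is an integer program with binary decision variables.
Allowing fractional choices, the relaxed optimum would be about 13.6, but investments are indivisible.
G: cost 9 ≤ 11, payoff 11.
E: cost 11 ≤ 11, payoff 13.
N + U: cost 7 + 4 = 11 ≤ 11, payoff 5 + 5 = 10.
Best is E with total payoff 13.

13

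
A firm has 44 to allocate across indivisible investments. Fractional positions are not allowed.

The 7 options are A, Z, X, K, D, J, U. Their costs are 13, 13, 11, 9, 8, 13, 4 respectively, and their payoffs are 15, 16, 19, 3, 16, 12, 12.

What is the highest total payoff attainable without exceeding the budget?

Z + X + D + U: cost 13 + 11 + 8 + 4 = 36 ≤ 44, payoff 16 + 19 + 16 + 12 = 63.
A + X + D + U: cost 13 + 11 + 8 + 4 = 36 ≤ 44, payoff 15 + 19 + 16 + 12 = 62.
Best is Z, X, D, and U with total payoff 63.

63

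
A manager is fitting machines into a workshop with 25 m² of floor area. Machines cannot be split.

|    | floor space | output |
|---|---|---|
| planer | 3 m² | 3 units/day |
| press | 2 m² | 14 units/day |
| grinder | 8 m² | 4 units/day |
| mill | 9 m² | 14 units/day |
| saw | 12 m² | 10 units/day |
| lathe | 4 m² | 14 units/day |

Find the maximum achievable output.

46

Allowing fractional choices, the relaxed optimum would be about 50.8, but machines are indivisible.
press + mill + lathe: floor space 2 + 9 + 4 = 15 ≤ 25, output 14 + 14 + 14 = 42.
press + grinder + mill + lathe: floor space 2 + 8 + 9 + 4 = 23 ≤ 25, output 14 + 4 + 14 + 14 = 46.
planer + press + mill + lathe: floor space 3 + 2 + 9 + 4 = 18 ≤ 25, output 3 + 14 + 14 + 14 = 45.
Best is press, grinder, mill, and lathe with total output 46.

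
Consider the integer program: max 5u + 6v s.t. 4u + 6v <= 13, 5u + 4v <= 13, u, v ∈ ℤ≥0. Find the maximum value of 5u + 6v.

The continuous relaxation peaks at (1.86, 0.929) with value 14.86; rounding to a feasible lattice point costs some objective.
(u,v)=(0,2) is feasible, giving 12.
(u,v)=(1,1) is feasible, giving 11.
(u,v)=(2,0) is feasible, giving 10.
(u,v)=(0,1) is feasible, giving 6.
The best lattice point is (0,2), giving 12.

12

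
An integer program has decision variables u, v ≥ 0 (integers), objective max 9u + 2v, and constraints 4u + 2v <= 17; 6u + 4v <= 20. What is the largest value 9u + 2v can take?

27

(u,v)=(3,0) is feasible, giving 27.
(u,v)=(2,1) is feasible, giving 20.
(u,v)=(2,0) is feasible, giving 18.
The best lattice point is (3,0), giving 27.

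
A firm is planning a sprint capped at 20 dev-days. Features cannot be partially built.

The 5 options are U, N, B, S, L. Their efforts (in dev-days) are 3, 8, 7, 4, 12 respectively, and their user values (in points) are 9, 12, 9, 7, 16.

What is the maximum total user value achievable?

U + N + B: effort 3 + 8 + 7 = 18 ≤ 20, user value 9 + 12 + 9 = 30.
U + N + S: effort 3 + 8 + 4 = 15 ≤ 20, user value 9 + 12 + 7 = 28.
U + S + L: effort 3 + 4 + 12 = 19 ≤ 20, user value 9 + 7 + 16 = 32.
Best is U, S, and L with total user value 32.

32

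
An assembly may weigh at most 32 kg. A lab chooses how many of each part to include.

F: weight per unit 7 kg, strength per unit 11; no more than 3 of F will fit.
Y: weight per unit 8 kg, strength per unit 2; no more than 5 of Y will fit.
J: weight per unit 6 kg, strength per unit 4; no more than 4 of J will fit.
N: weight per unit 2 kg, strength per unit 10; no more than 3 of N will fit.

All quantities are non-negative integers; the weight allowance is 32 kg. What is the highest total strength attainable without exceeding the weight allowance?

Take 3×F and 3×N: weight 27 ≤ 32, strength 3·11 + 3·10 = 63.
N has the best ratio (10/2) and is taken to its limit of 3; remaining capacity is filled optimally with the others.

63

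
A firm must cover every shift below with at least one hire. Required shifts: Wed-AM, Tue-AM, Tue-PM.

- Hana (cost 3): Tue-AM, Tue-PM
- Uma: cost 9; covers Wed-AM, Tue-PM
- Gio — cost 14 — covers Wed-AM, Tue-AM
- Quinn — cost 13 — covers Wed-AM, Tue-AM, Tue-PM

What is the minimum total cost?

Choose Hana and Uma: together they cover Wed-AM, Tue-AM, Tue-PM — every shift.
Total cost: 3 + 9 = 12.
No cover costs less than 12.

12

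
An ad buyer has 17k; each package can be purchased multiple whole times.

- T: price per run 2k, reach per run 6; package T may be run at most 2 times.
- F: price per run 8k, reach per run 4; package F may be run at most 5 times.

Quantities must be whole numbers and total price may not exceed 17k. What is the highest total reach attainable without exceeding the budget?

16

2×T and 1×F: price 12 ≤ 17, reach 2·6 + 1·4 = 16.
2×T: price 4 ≤ 17, reach 2·6 = 12.
Best is 16.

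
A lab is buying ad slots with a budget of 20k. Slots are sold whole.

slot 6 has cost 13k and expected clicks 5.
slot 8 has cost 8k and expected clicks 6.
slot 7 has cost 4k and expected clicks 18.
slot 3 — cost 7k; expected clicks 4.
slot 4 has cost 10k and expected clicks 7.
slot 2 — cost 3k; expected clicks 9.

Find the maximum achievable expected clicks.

34

Allowing fractional choices, the relaxed optimum would be about 36.5, but ad slots are indivisible.
slot 6 + slot 7 + slot 2: cost 13 + 4 + 3 = 20 ≤ 20, expected clicks 5 + 18 + 9 = 32.
slot 7 + slot 4 + slot 2: cost 4 + 10 + 3 = 17 ≤ 20, expected clicks 18 + 7 + 9 = 34.
slot 8 + slot 7 + slot 2: cost 8 + 4 + 3 = 15 ≤ 20, expected clicks 6 + 18 + 9 = 33.
Best is slot 7, slot 4, and slot 2 with total expected clicks 34.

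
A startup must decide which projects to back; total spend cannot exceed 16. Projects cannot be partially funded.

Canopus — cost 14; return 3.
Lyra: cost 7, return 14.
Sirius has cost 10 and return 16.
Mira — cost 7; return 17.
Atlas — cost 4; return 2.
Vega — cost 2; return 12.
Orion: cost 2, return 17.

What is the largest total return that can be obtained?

Take Mira, Atlas, Vega, and Orion: cost 7 + 4 + 2 + 2 = 15 ≤ 16, return 17 + 2 + 12 + 17 = 48.
No feasible combination exceeds this.

48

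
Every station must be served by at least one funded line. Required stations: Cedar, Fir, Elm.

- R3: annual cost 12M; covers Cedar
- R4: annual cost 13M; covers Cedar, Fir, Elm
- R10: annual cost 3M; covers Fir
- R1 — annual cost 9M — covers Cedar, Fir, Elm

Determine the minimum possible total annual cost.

R1 alone covers Cedar, Fir, Elm — every station.
Total annual cost: 9.

9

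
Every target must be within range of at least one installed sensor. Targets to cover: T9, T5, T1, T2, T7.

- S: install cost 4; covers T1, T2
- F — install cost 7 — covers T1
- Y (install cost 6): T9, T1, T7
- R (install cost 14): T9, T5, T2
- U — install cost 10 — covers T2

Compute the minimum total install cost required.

20

The greedy cost-per-new-target heuristic would pick S, Y, and R for 24, but a cheaper cover exists.
Choose Y and R: together they cover T9, T5, T1, T2, T7 — every target.
Total install cost: 6 + 14 = 20.
No cover costs less than 20.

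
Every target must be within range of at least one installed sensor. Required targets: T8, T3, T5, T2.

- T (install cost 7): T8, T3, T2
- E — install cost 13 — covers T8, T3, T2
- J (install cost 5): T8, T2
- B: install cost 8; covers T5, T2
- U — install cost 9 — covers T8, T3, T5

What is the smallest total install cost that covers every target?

14

The greedy cost-per-new-target heuristic would pick T and B for 15, but a cheaper cover exists.
Choose J and U: together they cover T8, T3, T5, T2 — every target.
Total install cost: 5 + 9 = 14.
No cover costs less than 14.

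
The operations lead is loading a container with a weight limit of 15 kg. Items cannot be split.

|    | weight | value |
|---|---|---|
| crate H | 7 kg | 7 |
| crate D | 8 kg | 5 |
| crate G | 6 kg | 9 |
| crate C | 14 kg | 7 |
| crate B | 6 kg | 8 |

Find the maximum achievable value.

Treat it as a binary knapsack problem.
crate G + crate B: weight 6 + 6 = 12 ≤ 15, value 9 + 8 = 17.
crate H + crate G: weight 7 + 6 = 13 ≤ 15, value 7 + 9 = 16.
crate H + crate B: weight 7 + 6 = 13 ≤ 15, value 7 + 8 = 15.
Best is crate G and crate B with total value 17.

17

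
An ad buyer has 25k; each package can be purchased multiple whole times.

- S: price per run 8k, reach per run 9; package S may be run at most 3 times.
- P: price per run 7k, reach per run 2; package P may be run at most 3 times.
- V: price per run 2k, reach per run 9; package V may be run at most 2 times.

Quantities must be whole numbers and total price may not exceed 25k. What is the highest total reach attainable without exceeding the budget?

36

1×S, 1×P, and 2×V: price 19 ≤ 25, reach 1·9 + 1·2 + 2·9 = 29.
2×S and 2×V: price 20 ≤ 25, reach 2·9 + 2·9 = 36.
Best is 36.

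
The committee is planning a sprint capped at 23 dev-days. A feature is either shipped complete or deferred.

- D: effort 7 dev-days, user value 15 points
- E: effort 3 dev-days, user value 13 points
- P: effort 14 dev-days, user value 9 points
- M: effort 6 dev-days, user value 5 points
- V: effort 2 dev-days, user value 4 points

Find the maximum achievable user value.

D + E + V: effort 7 + 3 + 2 = 12 ≤ 23, user value 15 + 13 + 4 = 32.
D + E + M: effort 7 + 3 + 6 = 16 ≤ 23, user value 15 + 13 + 5 = 33.
D + E + M + V: effort 7 + 3 + 6 + 2 = 18 ≤ 23, user value 15 + 13 + 5 + 4 = 37.
Best is D, E, M, and V with total user value 37.

37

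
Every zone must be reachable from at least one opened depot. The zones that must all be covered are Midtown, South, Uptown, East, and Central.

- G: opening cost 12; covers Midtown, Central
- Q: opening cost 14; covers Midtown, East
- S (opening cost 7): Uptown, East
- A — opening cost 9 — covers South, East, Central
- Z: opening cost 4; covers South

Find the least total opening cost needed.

23

This is an integer covering problem.
The greedy cost-per-new-zone heuristic would pick A, S, and G for 28, but a cheaper cover exists.
Choose G, S, and Z: together they cover Midtown, South, Uptown, East, Central — every zone.
Total opening cost: 12 + 7 + 4 = 23.
No cover costs less than 23.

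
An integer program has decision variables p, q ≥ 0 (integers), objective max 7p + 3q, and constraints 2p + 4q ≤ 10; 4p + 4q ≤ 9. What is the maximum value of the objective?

14

The continuous relaxation peaks at (2.25, 0) with value 15.75; rounding to a feasible lattice point costs some objective.
(p,q)=(2,0): 2·2+4·0=4≤10, 4·2+4·0=8≤9, objective 14.
(p,q)=(1,1): 2·1+4·1=6≤10, 4·1+4·1=8≤9, objective 10.
(p,q)=(1,0): 2·1+4·0=2≤10, 4·1+4·0=4≤9, objective 7.
No feasible integer point exceeds 14.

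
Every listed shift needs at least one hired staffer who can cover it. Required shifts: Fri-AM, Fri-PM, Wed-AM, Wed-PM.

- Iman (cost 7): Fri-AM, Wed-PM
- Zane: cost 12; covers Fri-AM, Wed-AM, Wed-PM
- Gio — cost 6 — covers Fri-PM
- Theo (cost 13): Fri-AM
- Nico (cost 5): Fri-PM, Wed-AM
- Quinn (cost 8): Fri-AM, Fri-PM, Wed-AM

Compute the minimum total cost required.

Choose Iman and Nico: together they cover Fri-AM, Fri-PM, Wed-AM, Wed-PM — every shift.
Total cost: 7 + 5 = 12.

12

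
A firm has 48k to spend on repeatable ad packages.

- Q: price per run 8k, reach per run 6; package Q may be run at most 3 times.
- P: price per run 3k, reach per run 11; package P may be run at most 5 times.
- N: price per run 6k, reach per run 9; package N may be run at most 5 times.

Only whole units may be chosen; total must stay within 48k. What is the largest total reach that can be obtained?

100

5×P and 5×N: price 45 ≤ 48, reach 5·11 + 5·9 = 100.
1×Q, 5×P, and 4×N: price 47 ≤ 48, reach 1·6 + 5·11 + 4·9 = 97.
Best is 100.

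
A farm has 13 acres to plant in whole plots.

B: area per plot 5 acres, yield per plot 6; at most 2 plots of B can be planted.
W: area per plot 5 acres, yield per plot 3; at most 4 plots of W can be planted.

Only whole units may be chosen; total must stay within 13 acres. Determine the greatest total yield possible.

12

This is a bounded integer knapsack.
1×B and 1×W: area 10 ≤ 13, yield 1·6 + 1·3 = 9.
2×B: area 10 ≤ 13, yield 2·6 = 12.
Best is 12.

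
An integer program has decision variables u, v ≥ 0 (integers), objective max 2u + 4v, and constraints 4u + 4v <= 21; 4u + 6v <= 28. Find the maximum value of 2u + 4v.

18

(u,v)=(1,4): 4·1+4·4=20≤21, 4·1+6·4=28≤28, objective 18.
(u,v)=(0,4): 4·0+4·4=16≤21, 4·0+6·4=24≤28, objective 16.
(u,v)=(2,3): 4·2+4·3=20≤21, 4·2+6·3=26≤28, objective 16.
The best lattice point is (1,4), giving 18.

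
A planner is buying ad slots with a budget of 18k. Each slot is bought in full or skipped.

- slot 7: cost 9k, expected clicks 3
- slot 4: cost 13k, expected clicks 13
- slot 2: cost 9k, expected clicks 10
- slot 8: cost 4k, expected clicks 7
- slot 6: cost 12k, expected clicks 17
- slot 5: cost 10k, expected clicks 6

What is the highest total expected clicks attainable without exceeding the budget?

24

slot 8 + slot 6: cost 4 + 12 = 16 ≤ 18, expected clicks 7 + 17 = 24.
slot 4 + slot 8: cost 13 + 4 = 17 ≤ 18, expected clicks 13 + 7 = 20.
slot 6: cost 12 ≤ 18, expected clicks 17.
Best is slot 8 and slot 6 with total expected clicks 24.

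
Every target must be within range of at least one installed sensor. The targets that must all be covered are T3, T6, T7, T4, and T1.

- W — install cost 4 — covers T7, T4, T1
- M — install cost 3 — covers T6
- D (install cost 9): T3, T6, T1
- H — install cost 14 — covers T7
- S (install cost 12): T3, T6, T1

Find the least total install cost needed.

13

The greedy cost-per-new-target heuristic would pick W, M, and D for 16, but a cheaper cover exists.
Choose W and D: together they cover T3, T6, T7, T4, T1 — every target.
Total install cost: 4 + 9 = 13.
No cover costs less than 13.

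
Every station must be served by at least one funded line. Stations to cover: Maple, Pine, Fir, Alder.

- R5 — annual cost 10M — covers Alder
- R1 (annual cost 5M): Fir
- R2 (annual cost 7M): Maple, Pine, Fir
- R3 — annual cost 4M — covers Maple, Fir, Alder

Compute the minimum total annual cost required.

11

This is an integer covering problem.
Choose R2 and R3: together they cover Maple, Pine, Fir, Alder — every station.
Total annual cost: 7 + 4 = 11.
No cover costs less than 11.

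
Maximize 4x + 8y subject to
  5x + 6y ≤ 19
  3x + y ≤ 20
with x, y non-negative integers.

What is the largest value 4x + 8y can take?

24

(x,y)=(0,3): 5·0+6·3=18≤19, 3·0+1·3=3≤20, objective 24.
(x,y)=(1,2): 5·1+6·2=17≤19, 3·1+1·2=5≤20, objective 20.
(x,y)=(0,2): 5·0+6·2=12≤19, 3·0+1·2=2≤20, objective 16.
The best lattice point is (0,3), giving 24.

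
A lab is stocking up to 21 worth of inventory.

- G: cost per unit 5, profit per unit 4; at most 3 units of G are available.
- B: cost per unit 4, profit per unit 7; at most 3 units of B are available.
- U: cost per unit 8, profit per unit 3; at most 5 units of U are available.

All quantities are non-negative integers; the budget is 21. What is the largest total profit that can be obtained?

3×B and 1×U: cost 20 ≤ 21, profit 3·7 + 1·3 = 24.
1×G and 3×B: cost 17 ≤ 21, profit 1·4 + 3·7 = 25.
Best is 25.

25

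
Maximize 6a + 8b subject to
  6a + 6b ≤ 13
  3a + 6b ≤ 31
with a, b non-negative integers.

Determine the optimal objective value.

The continuous relaxation peaks at (0, 2.17) with value 17.33; rounding to a feasible lattice point costs some objective.
(a,b)=(0,2): 6·0+6·2=12≤13, 3·0+6·2=12≤31, objective 16.
(a,b)=(1,1): 6·1+6·1=12≤13, 3·1+6·1=9≤31, objective 14.
(a,b)=(0,1): 6·0+6·1=6≤13, 3·0+6·1=6≤31, objective 8.
Maximum is 16 at (a,b)=(0,2).

16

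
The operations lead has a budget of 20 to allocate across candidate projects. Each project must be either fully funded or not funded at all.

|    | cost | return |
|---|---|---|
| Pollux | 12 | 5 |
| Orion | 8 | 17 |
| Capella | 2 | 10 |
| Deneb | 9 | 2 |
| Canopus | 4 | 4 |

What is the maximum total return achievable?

This is an integer program with binary decision variables.
Orion + Capella + Deneb: cost 8 + 2 + 9 = 19 ≤ 20, return 17 + 10 + 2 = 29.
Orion + Capella: cost 8 + 2 = 10 ≤ 20, return 17 + 10 = 27.
Orion + Capella + Canopus: cost 8 + 2 + 4 = 14 ≤ 20, return 17 + 10 + 4 = 31.
Best is Orion, Capella, and Canopus with total return 31.

31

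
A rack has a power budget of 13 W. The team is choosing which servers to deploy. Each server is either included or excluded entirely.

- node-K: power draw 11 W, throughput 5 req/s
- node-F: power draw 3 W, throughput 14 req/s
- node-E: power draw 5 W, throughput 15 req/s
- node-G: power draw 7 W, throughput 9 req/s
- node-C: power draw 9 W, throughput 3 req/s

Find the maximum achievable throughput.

29

This is a 0-1 knapsack instance.
Allowing fractional choices, the relaxed optimum would be about 35.4, but servers are indivisible.
node-E + node-G: power draw 5 + 7 = 12 ≤ 13, throughput 15 + 9 = 24.
node-F + node-E: power draw 3 + 5 = 8 ≤ 13, throughput 14 + 15 = 29.
Best is node-F and node-E with total throughput 29.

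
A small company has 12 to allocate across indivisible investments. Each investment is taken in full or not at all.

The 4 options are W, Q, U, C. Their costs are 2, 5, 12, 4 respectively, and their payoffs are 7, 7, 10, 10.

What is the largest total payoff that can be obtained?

W + Q + C: cost 2 + 5 + 4 = 11 ≤ 12, payoff 7 + 7 + 10 = 24.
W + C: cost 2 + 4 = 6 ≤ 12, payoff 7 + 10 = 17.
Best is W, Q, and C with total payoff 24.

24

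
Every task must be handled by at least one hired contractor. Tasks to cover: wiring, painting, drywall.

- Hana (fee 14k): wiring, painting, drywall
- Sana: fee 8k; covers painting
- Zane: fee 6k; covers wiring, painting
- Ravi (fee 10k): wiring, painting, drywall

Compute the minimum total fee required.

The greedy cost-per-new-task heuristic would pick Zane and Ravi for 16, but a cheaper cover exists.
Ravi alone covers wiring, painting, drywall — every task.
Total fee: 10.
No cover costs less than 10.

10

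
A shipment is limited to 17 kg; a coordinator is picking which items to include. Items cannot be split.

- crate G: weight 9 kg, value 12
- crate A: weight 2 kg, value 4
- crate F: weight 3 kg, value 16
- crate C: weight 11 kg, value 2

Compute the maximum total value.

32

This is a 0-1 knapsack instance.
Allowing fractional choices, the relaxed optimum would be about 32.5, but items are indivisible.
crate G + crate A + crate F: weight 9 + 2 + 3 = 14 ≤ 17, value 12 + 4 + 16 = 32.
crate G + crate F: weight 9 + 3 = 12 ≤ 17, value 12 + 16 = 28.
Best is crate G, crate A, and crate F with total value 32.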